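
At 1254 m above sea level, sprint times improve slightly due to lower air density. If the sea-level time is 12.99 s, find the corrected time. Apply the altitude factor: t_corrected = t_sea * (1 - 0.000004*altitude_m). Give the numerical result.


Correction factor = 1 - 0.000004 * 1254 = 0.994984
t_corrected = t_sea * factor = 12.99 * 0.994984
t_corrected = 12.9248 s

12.9248 s


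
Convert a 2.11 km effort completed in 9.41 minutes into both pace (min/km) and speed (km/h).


Pace = time / distance = 9.41 min / 2.11 km = 4.4597 min/km
Speed = distance / time_in_hours = 2.11 / 0.1568 hr
Speed = 13.4538 km/h

4.4597 min/km, 13.4538 km/h


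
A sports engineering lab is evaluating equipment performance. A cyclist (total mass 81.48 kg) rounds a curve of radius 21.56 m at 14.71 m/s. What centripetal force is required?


Fc = m * v^2 / r
v^2 = 14.71^2 = 216.3841
Fc = 81.48 * 216.3841 / 21.56
Fc = 17630.9765 / 21.56 = 817.7633 N

817.7633 N


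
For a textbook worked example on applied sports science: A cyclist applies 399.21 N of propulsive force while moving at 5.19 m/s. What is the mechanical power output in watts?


P = F * v
P = 399.21 * 5.19
P = 2071.8999 W

2071.8999 W


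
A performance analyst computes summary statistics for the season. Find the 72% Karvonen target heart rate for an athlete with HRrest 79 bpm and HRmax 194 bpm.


Target = HRrest + pct*(HRmax - HRrest)
Heart rate reserve = HRmax - HRrest = 194 - 79 = 115 bpm
Fraction = 72% = 0.72
Target = 79 + 0.72 * 115
Target = 79 + 82.8 = 161.8 bpm

161.8 bpm


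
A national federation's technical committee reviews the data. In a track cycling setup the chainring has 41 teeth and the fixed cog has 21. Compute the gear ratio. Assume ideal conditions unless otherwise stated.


GR = front_teeth / rear_teeth
GR = 41 / 21
GR = 1.9524

1.9524


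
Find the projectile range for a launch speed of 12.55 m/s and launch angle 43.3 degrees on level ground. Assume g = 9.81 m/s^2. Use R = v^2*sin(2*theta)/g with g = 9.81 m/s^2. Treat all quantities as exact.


R = v^2 * sin(2*theta) / g
Convert angle to radians: theta = 43.3 deg = 0.7557 rad
sin(2*theta) = sin(1.5115) = 0.9982
R = 12.55^2 * 0.9982 / 9.81
R = 157.5025 * 0.9982 / 9.81 = 16.027 m

16.027 m


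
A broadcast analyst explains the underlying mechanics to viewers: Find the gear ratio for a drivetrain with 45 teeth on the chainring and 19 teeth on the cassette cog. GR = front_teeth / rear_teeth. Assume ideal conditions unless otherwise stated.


GR = front_teeth / rear_teeth
GR = 45 / 19
GR = 2.3684

2.3684


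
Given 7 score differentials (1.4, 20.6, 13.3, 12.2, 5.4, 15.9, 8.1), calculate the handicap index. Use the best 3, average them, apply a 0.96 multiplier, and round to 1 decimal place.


All differentials: 1.4, 20.6, 13.3, 12.2, 5.4, 15.9, 8.1
Sorted: 1.4, 5.4, 8.1, 12.2, 13.3, 15.9, 20.6
Best 3: 1.4, 5.4, 8.1
Average of best = 14.9 / 3 = 4.9667
Raw index = 4.9667 * 0.96 = 4.768
Handicap index = round(4.768, 1) = 4.8

4.8


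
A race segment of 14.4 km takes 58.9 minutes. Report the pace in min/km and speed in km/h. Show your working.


Pace = time / distance = 58.9 min / 14.4 km = 4.0903 min/km
Speed = distance / time_in_hours = 14.4 / 0.9817 hr
Speed = 14.6689 km/h

4.0903 min/km, 14.6689 km/h


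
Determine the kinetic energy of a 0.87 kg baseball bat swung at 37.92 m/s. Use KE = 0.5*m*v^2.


KE = 0.5 * m * v^2
KE = 0.5 * 0.87 * 37.92^2
KE = 0.5 * 0.87 * 1437.9264 = 625.498 J

625.498 J


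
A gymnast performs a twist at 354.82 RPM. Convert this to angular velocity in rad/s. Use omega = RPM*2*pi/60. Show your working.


omega = RPM * 2 * pi / 60
omega = 354.82 * 2 * 3.14159 / 60
omega = 2229.3998 / 60 = 37.1567 rad/s

37.1567 rad/s


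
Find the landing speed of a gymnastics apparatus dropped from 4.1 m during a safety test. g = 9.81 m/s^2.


v = sqrt(2 * g * h)
v = sqrt(2 * 9.81 * 4.1)
v = sqrt(80.442) = 8.9689 m/s

8.9689 m/s


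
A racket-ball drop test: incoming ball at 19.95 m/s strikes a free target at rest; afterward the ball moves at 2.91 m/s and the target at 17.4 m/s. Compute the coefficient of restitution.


e = (v2_after - v1_after) / (v1_before - v2_before)
Numerator = 17.4 - 2.91 = 14.49
Denominator = 19.95 - 0 = 19.95
e = 14.49 / 19.95 = 0.7263

0.7263


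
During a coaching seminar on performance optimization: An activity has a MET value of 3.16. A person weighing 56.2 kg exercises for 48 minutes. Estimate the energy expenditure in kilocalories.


kcal = MET * mass * time_hr
Convert time: 48 min = 0.8 hr
kcal = 3.16 * 56.2 * 0.8
kcal = 142.0736 kcal

142.0736 kcal


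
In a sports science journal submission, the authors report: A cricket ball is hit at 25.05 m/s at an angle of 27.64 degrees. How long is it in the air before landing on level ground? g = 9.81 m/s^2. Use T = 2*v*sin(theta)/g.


T = 2*v*sin(theta)/g
sin(theta) = sin(27.64 deg) = 0.4639
T = 2*25.05*0.4639 / 9.81
T = 23.2421 / 9.81 = 2.3692 s

2.3692 s


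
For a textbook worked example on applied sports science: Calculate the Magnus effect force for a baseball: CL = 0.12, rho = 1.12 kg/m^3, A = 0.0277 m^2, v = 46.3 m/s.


FM = 0.5 * CL * rho * A * v^2
FM = 0.5 * 0.12 * 1.12 * 0.0277 * 46.3^2
v^2 = 2143.69
FM = 0.5 * 0.12 * 1.12 * 0.0277 * 2143.69 = 3.9904 N

3.9904 N


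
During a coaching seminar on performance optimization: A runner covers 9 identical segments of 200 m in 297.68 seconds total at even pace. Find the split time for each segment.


Split time = total_time / n_laps = 297.68 / 9
Split time = 33.0756 s per lap

33.0756 s


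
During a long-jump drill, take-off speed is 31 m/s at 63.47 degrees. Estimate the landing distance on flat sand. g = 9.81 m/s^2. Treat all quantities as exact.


R = v^2 * sin(2*theta) / g
Convert angle to radians: theta = 63.47 deg = 1.1078 rad
sin(2*theta) = sin(2.2155) = 0.7993
R = 31^2 * 0.7993 / 9.81
R = 961 * 0.7993 / 9.81 = 78.297 m

78.297 m


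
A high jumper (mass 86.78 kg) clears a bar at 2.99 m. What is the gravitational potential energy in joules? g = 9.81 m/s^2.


PE = m * g * h
PE = 86.78 * 9.81 * 2.99
PE = 851.3118 * 2.99 = 2545.4223 J

2545.4223 J


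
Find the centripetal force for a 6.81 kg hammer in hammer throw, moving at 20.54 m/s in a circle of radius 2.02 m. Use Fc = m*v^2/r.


Fc = m * v^2 / r
v^2 = 20.54^2 = 421.8916
Fc = 6.81 * 421.8916 / 2.02
Fc = 2873.0818 / 2.02 = 1422.3177 N

1422.3177 N


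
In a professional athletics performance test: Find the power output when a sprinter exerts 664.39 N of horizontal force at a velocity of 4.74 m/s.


P = F * v
P = 664.39 * 4.74
P = 3149.2086 W

3149.2086 W


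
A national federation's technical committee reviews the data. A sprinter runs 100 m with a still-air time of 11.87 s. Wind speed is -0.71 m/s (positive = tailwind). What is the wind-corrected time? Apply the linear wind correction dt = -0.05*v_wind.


dt = -0.05 * v_wind = -0.05 * -0.71 = 0.0355 s
t_corrected = t_still + dt = 11.87 + (0.0355)
t_corrected = 11.9055 s

11.9055 s


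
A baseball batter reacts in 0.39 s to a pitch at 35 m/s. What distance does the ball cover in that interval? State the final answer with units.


d = v * t
d = 35 * 0.39
d = 13.65 m

13.65 m


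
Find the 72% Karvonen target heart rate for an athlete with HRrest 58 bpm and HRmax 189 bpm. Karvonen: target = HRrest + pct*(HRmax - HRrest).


Target = HRrest + pct*(HRmax - HRrest)
Heart rate reserve = HRmax - HRrest = 189 - 58 = 131 bpm
Fraction = 72% = 0.72
Target = 58 + 0.72 * 131
Target = 58 + 94.32 = 152.32 bpm

152.32 bpm


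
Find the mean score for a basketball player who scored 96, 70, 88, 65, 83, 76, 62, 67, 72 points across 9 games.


Average = sum / n
Sum = 679
Average = 679 / 9 = 75.4444

75.4444


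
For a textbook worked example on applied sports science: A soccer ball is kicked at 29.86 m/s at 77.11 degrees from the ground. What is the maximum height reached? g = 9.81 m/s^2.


H = (v*sin(theta))^2 / (2*g)
vy = v*sin(theta) = 29.86 * sin(77.11 deg) = 29.1075 m/s
H = vy^2 / (2*g) = 847.2484 / (2*9.81)
H = 847.2484 / 19.62 = 43.1829 m

43.1829 m


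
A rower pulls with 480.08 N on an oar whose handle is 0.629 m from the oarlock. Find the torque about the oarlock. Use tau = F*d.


tau = F * d
tau = 480.08 * 0.629
tau = 301.9703 N*m

301.9703 N*m


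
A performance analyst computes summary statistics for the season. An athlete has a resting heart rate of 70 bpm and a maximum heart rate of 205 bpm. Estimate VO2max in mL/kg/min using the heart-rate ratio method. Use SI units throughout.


VO2max = 15.3 * HRmax / HRrest
VO2max = 15.3 * 205 / 70
VO2max = 3136.5 / 70 = 44.8071 mL/kg/min

44.8071 mL/kg/min


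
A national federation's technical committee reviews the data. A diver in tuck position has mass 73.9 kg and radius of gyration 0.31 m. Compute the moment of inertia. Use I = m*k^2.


I = m * k^2
I = 73.9 * 0.31^2
I = 73.9 * 0.0961 = 7.1018 kg*m^2

7.1018 kg*m^2


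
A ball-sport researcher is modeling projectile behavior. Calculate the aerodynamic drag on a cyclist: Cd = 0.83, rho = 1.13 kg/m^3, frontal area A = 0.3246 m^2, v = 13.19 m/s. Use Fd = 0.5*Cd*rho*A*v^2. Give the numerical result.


Fd = 0.5 * Cd * rho * A * v^2
Fd = 0.5 * 0.83 * 1.13 * 0.3246 * 13.19^2
v^2 = 173.9761
Fd = 0.5 * 0.83 * 1.13 * 0.3246 * 173.9761 = 26.4828 N

26.4828 N


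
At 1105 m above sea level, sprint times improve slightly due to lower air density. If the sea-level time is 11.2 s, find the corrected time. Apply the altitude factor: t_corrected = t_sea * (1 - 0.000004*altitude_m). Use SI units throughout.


Correction factor = 1 - 0.000004 * 1105 = 0.99558
t_corrected = t_sea * factor = 11.2 * 0.99558
t_corrected = 11.1505 s

11.1505 s


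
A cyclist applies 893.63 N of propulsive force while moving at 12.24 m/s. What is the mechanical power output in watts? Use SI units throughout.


P = F * v
P = 893.63 * 12.24
P = 10938.0312 W

10938.0312 W


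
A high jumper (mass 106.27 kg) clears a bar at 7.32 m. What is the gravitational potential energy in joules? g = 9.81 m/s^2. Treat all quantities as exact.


PE = m * g * h
PE = 106.27 * 9.81 * 7.32
PE = 1042.5087 * 7.32 = 7631.1637 J

7631.1637 J


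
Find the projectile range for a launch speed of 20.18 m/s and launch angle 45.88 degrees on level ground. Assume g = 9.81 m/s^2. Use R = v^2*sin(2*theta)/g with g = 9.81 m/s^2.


R = v^2 * sin(2*theta) / g
Convert angle to radians: theta = 45.88 deg = 0.8008 rad
sin(2*theta) = sin(1.6015) = 0.9995
R = 20.18^2 * 0.9995 / 9.81
R = 407.2324 * 0.9995 / 9.81 = 41.4924 m

41.4924 m


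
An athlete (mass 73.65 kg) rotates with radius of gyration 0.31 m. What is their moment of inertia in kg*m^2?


I = m * k^2
I = 73.65 * 0.31^2
I = 73.65 * 0.0961 = 7.0778 kg*m^2

7.0778 kg*m^2


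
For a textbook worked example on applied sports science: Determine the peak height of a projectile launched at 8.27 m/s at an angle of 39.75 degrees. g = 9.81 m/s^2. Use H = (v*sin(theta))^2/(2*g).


H = (v*sin(theta))^2 / (2*g)
vy = v*sin(theta) = 8.27 * sin(39.75 deg) = 5.2882 m/s
H = vy^2 / (2*g) = 27.9646 / (2*9.81)
H = 27.9646 / 19.62 = 1.4253 m

1.4253 m


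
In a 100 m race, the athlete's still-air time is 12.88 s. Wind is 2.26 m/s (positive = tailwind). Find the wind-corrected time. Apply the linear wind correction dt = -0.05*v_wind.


dt = -0.05 * v_wind = -0.05 * 2.26 = -0.113 s
t_corrected = t_still + dt = 12.88 + (-0.113)
t_corrected = 12.767 s

12.767 s


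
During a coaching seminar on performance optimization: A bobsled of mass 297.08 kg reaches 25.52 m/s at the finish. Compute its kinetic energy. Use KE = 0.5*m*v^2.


KE = 0.5 * m * v^2
KE = 0.5 * 297.08 * 25.52^2
KE = 0.5 * 297.08 * 651.2704 = 96739.7052 J

96739.7052 J


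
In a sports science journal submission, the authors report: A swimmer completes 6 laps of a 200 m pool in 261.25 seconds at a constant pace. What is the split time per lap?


Split time = total_time / n_laps = 261.25 / 6
Split time = 43.5417 s per lap

43.5417 s


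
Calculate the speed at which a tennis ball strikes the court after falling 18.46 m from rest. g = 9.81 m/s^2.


v = sqrt(2 * g * h)
v = sqrt(2 * 9.81 * 18.46)
v = sqrt(362.1852) = 19.0312 m/s

19.0312 m/s


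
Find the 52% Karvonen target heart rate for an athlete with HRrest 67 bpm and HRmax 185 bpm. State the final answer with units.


Target = HRrest + pct*(HRmax - HRrest)
Heart rate reserve = HRmax - HRrest = 185 - 67 = 118 bpm
Fraction = 52% = 0.52
Target = 67 + 0.52 * 118
Target = 67 + 61.36 = 128.36 bpm

128.36 bpm


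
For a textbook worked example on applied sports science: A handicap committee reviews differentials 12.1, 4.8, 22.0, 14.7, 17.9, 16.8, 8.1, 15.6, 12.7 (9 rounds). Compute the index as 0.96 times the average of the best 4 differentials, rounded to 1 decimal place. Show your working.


All differentials: 12.1, 4.8, 22.0, 14.7, 17.9, 16.8, 8.1, 15.6, 12.7
Sorted: 4.8, 8.1, 12.1, 12.7, 14.7, 15.6, 16.8, 17.9, 22.0
Best 4: 4.8, 8.1, 12.1, 12.7
Average of best = 37.7 / 4 = 9.425
Raw index = 9.425 * 0.96 = 9.048
Handicap index = round(9.048, 1) = 9.0

9.0


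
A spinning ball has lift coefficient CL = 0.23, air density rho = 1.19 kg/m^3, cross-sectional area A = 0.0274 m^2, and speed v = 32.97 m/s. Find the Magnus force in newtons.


FM = 0.5 * CL * rho * A * v^2
FM = 0.5 * 0.23 * 1.19 * 0.0274 * 32.97^2
v^2 = 1087.0209
FM = 0.5 * 0.23 * 1.19 * 0.0274 * 1087.0209 = 4.076 N

4.076 N


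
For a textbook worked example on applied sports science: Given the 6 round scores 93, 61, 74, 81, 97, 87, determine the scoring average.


Average = sum / n
Sum = 493
Average = 493 / 6 = 82.1667

82.1667


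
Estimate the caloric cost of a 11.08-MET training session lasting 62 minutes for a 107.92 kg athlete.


kcal = MET * mass * time_hr
Convert time: 62 min = 1.0333 hr
kcal = 11.08 * 107.92 * 1.0333
kcal = 1235.6121 kcal

1235.6121 kcal


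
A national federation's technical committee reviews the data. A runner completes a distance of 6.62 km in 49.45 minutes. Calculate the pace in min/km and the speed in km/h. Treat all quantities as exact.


Pace = time / distance = 49.45 min / 6.62 km = 7.4698 min/km
Speed = distance / time_in_hours = 6.62 / 0.8242 hr
Speed = 8.0324 km/h

7.4698 min/km, 8.0324 km/h


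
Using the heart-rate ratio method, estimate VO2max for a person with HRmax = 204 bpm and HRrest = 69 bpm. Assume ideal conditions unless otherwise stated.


VO2max = 15.3 * HRmax / HRrest
VO2max = 15.3 * 204 / 69
VO2max = 3121.2 / 69 = 45.2348 mL/kg/min

45.2348 mL/kg/min


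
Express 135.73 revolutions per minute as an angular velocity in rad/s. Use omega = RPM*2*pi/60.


omega = RPM * 2 * pi / 60
omega = 135.73 * 2 * 3.14159 / 60
omega = 852.8167 / 60 = 14.2136 rad/s

14.2136 rad/s


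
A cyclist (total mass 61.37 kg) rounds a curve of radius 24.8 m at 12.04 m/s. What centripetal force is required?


Fc = m * v^2 / r
v^2 = 12.04^2 = 144.9616
Fc = 61.37 * 144.9616 / 24.8
Fc = 8896.2934 / 24.8 = 358.7215 N

358.7215 N


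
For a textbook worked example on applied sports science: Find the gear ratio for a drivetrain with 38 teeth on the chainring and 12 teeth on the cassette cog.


GR = front_teeth / rear_teeth
GR = 38 / 12
GR = 3.1667

3.1667


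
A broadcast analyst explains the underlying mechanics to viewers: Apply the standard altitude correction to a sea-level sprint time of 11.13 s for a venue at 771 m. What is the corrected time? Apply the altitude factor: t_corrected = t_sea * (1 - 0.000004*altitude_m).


Correction factor = 1 - 0.000004 * 771 = 0.996916
t_corrected = t_sea * factor = 11.13 * 0.996916
t_corrected = 11.0957 s

11.0957 s


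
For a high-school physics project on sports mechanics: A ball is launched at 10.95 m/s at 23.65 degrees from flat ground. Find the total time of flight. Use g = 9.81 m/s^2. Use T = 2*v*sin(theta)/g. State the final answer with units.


T = 2*v*sin(theta)/g
sin(theta) = sin(23.65 deg) = 0.4011
T = 2*10.95*0.4011 / 9.81
T = 8.7852 / 9.81 = 0.8955 s

0.8955 s


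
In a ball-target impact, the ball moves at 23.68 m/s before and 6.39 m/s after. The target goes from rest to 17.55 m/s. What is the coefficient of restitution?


e = (v2_after - v1_after) / (v1_before - v2_before)
Numerator = 17.55 - 6.39 = 11.16
Denominator = 23.68 - 0 = 23.68
e = 11.16 / 23.68 = 0.4713

0.4713


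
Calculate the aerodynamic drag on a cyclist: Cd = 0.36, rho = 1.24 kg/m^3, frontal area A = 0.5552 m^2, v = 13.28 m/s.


Fd = 0.5 * Cd * rho * A * v^2
Fd = 0.5 * 0.36 * 1.24 * 0.5552 * 13.28^2
v^2 = 176.3584
Fd = 0.5 * 0.36 * 1.24 * 0.5552 * 176.3584 = 21.8544 N

21.8544 N


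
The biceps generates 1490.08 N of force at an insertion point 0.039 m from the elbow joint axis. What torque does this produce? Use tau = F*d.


tau = F * d
tau = 1490.08 * 0.039
tau = 58.1131 N*m

58.1131 N*m


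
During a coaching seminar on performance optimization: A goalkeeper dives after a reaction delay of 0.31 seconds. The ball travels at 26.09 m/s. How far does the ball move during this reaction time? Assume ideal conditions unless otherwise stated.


d = v * t
d = 26.09 * 0.31
d = 8.0879 m

8.0879 m


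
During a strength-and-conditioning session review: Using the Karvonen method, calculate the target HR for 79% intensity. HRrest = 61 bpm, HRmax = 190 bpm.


Target = HRrest + pct*(HRmax - HRrest)
Heart rate reserve = HRmax - HRrest = 190 - 61 = 129 bpm
Fraction = 79% = 0.79
Target = 61 + 0.79 * 129
Target = 61 + 101.91 = 162.91 bpm

162.91 bpm


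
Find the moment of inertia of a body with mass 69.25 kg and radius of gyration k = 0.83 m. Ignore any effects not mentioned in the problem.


I = m * k^2
I = 69.25 * 0.83^2
I = 69.25 * 0.6889 = 47.7063 kg*m^2

47.7063 kg*m^2


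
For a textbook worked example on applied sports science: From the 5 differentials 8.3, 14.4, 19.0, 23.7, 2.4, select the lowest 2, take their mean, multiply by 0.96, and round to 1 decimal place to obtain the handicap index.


All differentials: 8.3, 14.4, 19.0, 23.7, 2.4
Sorted: 2.4, 8.3, 14.4, 19.0, 23.7
Best 2: 2.4, 8.3
Average of best = 10.7 / 2 = 5.35
Raw index = 5.35 * 0.96 = 5.136
Handicap index = round(5.136, 1) = 5.1

5.1


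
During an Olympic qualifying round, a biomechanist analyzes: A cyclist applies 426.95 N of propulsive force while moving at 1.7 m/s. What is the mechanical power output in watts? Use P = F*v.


P = F * v
P = 426.95 * 1.7
P = 725.815 W

725.815 W


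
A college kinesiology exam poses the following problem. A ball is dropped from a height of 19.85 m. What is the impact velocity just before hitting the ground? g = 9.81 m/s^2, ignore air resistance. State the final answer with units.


v = sqrt(2 * g * h)
v = sqrt(2 * 9.81 * 19.85)
v = sqrt(389.457) = 19.7347 m/s

19.7347 m/s


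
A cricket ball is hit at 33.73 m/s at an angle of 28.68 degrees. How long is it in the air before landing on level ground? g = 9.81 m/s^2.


T = 2*v*sin(theta)/g
sin(theta) = sin(28.68 deg) = 0.4799
T = 2*33.73*0.4799 / 9.81
T = 32.3752 / 9.81 = 3.3002 s

3.3002 s


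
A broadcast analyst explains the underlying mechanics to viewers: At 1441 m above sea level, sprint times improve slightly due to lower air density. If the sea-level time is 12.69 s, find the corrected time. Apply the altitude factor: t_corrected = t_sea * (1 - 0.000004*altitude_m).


Correction factor = 1 - 0.000004 * 1441 = 0.994236
t_corrected = t_sea * factor = 12.69 * 0.994236
t_corrected = 12.6169 s

12.6169 s


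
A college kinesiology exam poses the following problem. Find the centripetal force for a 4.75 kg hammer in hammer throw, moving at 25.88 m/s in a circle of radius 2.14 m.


Fc = m * v^2 / r
v^2 = 25.88^2 = 669.7744
Fc = 4.75 * 669.7744 / 2.14
Fc = 3181.4284 / 2.14 = 1486.6488 N

1486.6488 N


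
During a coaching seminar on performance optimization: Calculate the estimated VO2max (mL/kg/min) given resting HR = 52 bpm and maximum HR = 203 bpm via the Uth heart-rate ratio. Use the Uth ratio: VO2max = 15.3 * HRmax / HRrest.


VO2max = 15.3 * HRmax / HRrest
VO2max = 15.3 * 203 / 52
VO2max = 3105.9 / 52 = 59.7288 mL/kg/min

59.7288 mL/kg/min


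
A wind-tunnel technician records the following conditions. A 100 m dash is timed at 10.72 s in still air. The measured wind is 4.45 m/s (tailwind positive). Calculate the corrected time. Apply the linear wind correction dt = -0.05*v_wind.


dt = -0.05 * v_wind = -0.05 * 4.45 = -0.2225 s
t_corrected = t_still + dt = 10.72 + (-0.2225)
t_corrected = 10.4975 s

10.4975 s


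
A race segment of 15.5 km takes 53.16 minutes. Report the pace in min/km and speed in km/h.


Pace = time / distance = 53.16 min / 15.5 km = 3.4297 min/km
Speed = distance / time_in_hours = 15.5 / 0.886 hr
Speed = 17.4944 km/h

3.4297 min/km, 17.4944 km/h


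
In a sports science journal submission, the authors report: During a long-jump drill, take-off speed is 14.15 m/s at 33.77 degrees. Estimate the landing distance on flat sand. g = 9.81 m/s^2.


R = v^2 * sin(2*theta) / g
Convert angle to radians: theta = 33.77 deg = 0.5894 rad
sin(2*theta) = sin(1.1788) = 0.9241
R = 14.15^2 * 0.9241 / 9.81
R = 200.2225 * 0.9241 / 9.81 = 18.8619 m

18.8619 m


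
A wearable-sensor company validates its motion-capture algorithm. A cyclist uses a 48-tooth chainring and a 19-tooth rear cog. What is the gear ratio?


GR = front_teeth / rear_teeth
GR = 48 / 19
GR = 2.5263

2.5263


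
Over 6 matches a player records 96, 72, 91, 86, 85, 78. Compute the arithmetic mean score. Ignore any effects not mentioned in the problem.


Average = sum / n
Sum = 508
Average = 508 / 6 = 84.6667

84.6667


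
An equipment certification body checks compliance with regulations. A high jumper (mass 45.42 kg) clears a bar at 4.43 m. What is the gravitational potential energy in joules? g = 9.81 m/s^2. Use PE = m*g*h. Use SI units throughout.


PE = m * g * h
PE = 45.42 * 9.81 * 4.43
PE = 445.5702 * 4.43 = 1973.876 J

1973.876 J


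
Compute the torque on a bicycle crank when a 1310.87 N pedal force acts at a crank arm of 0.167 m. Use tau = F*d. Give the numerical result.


tau = F * d
tau = 1310.87 * 0.167
tau = 218.9153 N*m

218.9153 N*m


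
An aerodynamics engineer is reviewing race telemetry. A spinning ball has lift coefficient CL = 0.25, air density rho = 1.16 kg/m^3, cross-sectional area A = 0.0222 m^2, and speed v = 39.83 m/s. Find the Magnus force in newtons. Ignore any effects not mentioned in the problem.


FM = 0.5 * CL * rho * A * v^2
FM = 0.5 * 0.25 * 1.16 * 0.0222 * 39.83^2
v^2 = 1586.4289
FM = 0.5 * 0.25 * 1.16 * 0.0222 * 1586.4289 = 5.1067 N

5.1067 N


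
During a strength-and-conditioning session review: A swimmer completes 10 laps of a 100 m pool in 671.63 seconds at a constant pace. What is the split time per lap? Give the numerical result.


Split time = total_time / n_laps = 671.63 / 10
Split time = 67.163 s per lap

67.163 s


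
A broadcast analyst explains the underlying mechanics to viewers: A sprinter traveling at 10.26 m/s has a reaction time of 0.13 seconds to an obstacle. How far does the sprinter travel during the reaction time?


d = v * t
d = 10.26 * 0.13
d = 1.3338 m

1.3338 m


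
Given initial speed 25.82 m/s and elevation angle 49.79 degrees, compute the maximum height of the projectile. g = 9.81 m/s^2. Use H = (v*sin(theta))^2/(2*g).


H = (v*sin(theta))^2 / (2*g)
vy = v*sin(theta) = 25.82 * sin(49.79 deg) = 19.7183 m/s
H = vy^2 / (2*g) = 388.8115 / (2*9.81)
H = 388.8115 / 19.62 = 19.8171 m

19.8171 m


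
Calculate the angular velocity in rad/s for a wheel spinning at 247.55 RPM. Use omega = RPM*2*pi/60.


omega = RPM * 2 * pi / 60
omega = 247.55 * 2 * 3.14159 / 60
omega = 1555.4025 / 60 = 25.9234 rad/s

25.9234 rad/s


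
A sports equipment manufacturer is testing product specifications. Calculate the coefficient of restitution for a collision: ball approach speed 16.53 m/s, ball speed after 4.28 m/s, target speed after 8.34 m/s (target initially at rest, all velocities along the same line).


e = (v2_after - v1_after) / (v1_before - v2_before)
Numerator = 8.34 - 4.28 = 4.06
Denominator = 16.53 - 0 = 16.53
e = 4.06 / 16.53 = 0.2456

0.2456


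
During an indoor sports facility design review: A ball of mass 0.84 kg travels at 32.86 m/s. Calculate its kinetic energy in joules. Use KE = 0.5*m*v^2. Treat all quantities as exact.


KE = 0.5 * m * v^2
KE = 0.5 * 0.84 * 32.86^2
KE = 0.5 * 0.84 * 1079.7796 = 453.5074 J

453.5074 J


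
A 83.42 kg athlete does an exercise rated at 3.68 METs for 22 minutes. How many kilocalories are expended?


kcal = MET * mass * time_hr
Convert time: 22 min = 0.3667 hr
kcal = 3.68 * 83.42 * 0.3667
kcal = 112.5614 kcal

112.5614 kcal


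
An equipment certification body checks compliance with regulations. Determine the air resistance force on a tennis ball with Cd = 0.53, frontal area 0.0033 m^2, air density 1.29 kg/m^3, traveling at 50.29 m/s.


Fd = 0.5 * Cd * rho * A * v^2
Fd = 0.5 * 0.53 * 1.29 * 0.0033 * 50.29^2
v^2 = 2529.0841
Fd = 0.5 * 0.53 * 1.29 * 0.0033 * 2529.0841 = 2.8531 N

2.8531 N


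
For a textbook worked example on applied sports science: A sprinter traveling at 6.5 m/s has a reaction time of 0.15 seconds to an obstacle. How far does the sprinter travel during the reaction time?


d = v * t
d = 6.5 * 0.15
d = 0.975 m

0.975 m


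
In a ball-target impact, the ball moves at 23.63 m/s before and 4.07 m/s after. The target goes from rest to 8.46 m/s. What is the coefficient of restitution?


e = (v2_after - v1_after) / (v1_before - v2_before)
Numerator = 8.46 - 4.07 = 4.39
Denominator = 23.63 - 0 = 23.63
e = 4.39 / 23.63 = 0.1858

0.1858


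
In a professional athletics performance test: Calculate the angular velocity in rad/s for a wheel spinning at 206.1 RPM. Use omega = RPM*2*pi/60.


omega = RPM * 2 * pi / 60
omega = 206.1 * 2 * 3.14159 / 60
omega = 1294.9645 / 60 = 21.5827 rad/s

21.5827 rad/s


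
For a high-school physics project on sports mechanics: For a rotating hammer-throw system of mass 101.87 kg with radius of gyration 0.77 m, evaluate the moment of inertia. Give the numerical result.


I = m * k^2
I = 101.87 * 0.77^2
I = 101.87 * 0.5929 = 60.3987 kg*m^2

60.3987 kg*m^2


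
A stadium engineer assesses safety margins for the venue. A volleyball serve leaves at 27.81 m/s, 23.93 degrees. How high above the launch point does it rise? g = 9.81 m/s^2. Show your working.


H = (v*sin(theta))^2 / (2*g)
vy = v*sin(theta) = 27.81 * sin(23.93 deg) = 11.2803 m/s
H = vy^2 / (2*g) = 127.2451 / (2*9.81)
H = 127.2451 / 19.62 = 6.4855 m

6.4855 m


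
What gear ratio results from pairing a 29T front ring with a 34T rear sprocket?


GR = front_teeth / rear_teeth
GR = 29 / 34
GR = 0.8529

0.8529


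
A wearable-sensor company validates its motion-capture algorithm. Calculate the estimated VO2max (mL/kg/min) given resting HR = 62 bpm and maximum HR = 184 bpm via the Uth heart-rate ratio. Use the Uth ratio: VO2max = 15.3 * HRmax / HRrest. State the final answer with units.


VO2max = 15.3 * HRmax / HRrest
VO2max = 15.3 * 184 / 62
VO2max = 2815.2 / 62 = 45.4065 mL/kg/min

45.4065 mL/kg/min


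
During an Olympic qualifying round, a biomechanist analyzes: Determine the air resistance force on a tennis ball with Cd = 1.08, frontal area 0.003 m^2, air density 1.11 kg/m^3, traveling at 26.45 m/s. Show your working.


Fd = 0.5 * Cd * rho * A * v^2
Fd = 0.5 * 1.08 * 1.11 * 0.003 * 26.45^2
v^2 = 699.6025
Fd = 0.5 * 1.08 * 1.11 * 0.003 * 699.6025 = 1.258 N

1.258 N


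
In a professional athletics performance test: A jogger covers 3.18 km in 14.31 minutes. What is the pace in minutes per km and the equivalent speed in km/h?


Pace = time / distance = 14.31 min / 3.18 km = 4.5 min/km
Speed = distance / time_in_hours = 3.18 / 0.2385 hr
Speed = 13.3333 km/h

4.5 min/km, 13.3333 km/h


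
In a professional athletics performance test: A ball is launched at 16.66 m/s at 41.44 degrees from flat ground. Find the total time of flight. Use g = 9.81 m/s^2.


T = 2*v*sin(theta)/g
sin(theta) = sin(41.44 deg) = 0.6618
T = 2*16.66*0.6618 / 9.81
T = 22.0524 / 9.81 = 2.2479 s

2.2479 s


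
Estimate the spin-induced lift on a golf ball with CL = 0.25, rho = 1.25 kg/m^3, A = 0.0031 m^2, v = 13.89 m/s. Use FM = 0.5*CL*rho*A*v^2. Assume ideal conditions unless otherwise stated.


FM = 0.5 * CL * rho * A * v^2
FM = 0.5 * 0.25 * 1.25 * 0.0031 * 13.89^2
v^2 = 192.9321
FM = 0.5 * 0.25 * 1.25 * 0.0031 * 192.9321 = 0.0935 N

0.0935 N


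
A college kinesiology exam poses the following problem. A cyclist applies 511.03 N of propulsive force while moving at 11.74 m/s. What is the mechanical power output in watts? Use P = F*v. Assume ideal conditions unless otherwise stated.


P = F * v
P = 511.03 * 11.74
P = 5999.4922 W

5999.4922 W


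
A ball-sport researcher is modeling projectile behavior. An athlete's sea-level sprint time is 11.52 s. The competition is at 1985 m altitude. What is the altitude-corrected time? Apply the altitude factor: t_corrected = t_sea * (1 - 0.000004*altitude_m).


Correction factor = 1 - 0.000004 * 1985 = 0.99206
t_corrected = t_sea * factor = 11.52 * 0.99206
t_corrected = 11.4285 s

11.4285 s


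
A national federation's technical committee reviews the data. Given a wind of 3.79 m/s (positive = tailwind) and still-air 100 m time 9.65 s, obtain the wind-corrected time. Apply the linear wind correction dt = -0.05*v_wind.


dt = -0.05 * v_wind = -0.05 * 3.79 = -0.1895 s
t_corrected = t_still + dt = 9.65 + (-0.1895)
t_corrected = 9.4605 s

9.4605 s


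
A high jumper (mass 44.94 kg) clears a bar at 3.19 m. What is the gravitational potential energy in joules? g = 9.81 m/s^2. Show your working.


PE = m * g * h
PE = 44.94 * 9.81 * 3.19
PE = 440.8614 * 3.19 = 1406.3479 J

1406.3479 J


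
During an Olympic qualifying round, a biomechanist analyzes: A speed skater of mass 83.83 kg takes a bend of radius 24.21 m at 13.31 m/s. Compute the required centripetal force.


Fc = m * v^2 / r
v^2 = 13.31^2 = 177.1561
Fc = 83.83 * 177.1561 / 24.21
Fc = 14850.9959 / 24.21 = 613.424 N

613.424 N


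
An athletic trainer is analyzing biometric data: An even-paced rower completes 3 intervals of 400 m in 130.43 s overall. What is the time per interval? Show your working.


Split time = total_time / n_laps = 130.43 / 3
Split time = 43.4767 s per lap

43.4767 s


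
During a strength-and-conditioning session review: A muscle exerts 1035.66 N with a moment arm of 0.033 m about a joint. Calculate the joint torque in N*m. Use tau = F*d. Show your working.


tau = F * d
tau = 1035.66 * 0.033
tau = 34.1768 N*m

34.1768 N*m


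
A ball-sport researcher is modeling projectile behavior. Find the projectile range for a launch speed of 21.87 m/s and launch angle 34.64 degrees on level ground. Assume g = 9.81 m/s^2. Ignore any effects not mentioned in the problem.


R = v^2 * sin(2*theta) / g
Convert angle to radians: theta = 34.64 deg = 0.6046 rad
sin(2*theta) = sin(1.2092) = 0.9353
R = 21.87^2 * 0.9353 / 9.81
R = 478.2969 * 0.9353 / 9.81 = 45.6025 m

45.6025 m


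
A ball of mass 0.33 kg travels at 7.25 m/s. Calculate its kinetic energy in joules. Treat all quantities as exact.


KE = 0.5 * m * v^2
KE = 0.5 * 0.33 * 7.25^2
KE = 0.5 * 0.33 * 52.5625 = 8.6728 J

8.6728 J


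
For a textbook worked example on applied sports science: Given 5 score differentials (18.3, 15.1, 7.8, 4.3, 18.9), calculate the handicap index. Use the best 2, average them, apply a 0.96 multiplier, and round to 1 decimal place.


All differentials: 18.3, 15.1, 7.8, 4.3, 18.9
Sorted: 4.3, 7.8, 15.1, 18.3, 18.9
Best 2: 4.3, 7.8
Average of best = 12.1 / 2 = 6.05
Raw index = 6.05 * 0.96 = 5.808
Handicap index = round(5.808, 1) = 5.8

5.8


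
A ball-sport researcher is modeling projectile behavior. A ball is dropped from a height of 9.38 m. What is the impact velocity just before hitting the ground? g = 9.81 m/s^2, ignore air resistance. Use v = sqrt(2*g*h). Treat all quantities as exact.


v = sqrt(2 * g * h)
v = sqrt(2 * 9.81 * 9.38)
v = sqrt(184.0356) = 13.566 m/s

13.566 m/s


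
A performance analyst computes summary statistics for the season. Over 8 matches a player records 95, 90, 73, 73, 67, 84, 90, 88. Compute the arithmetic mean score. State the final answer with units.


Average = sum / n
Sum = 660
Average = 660 / 8 = 82.5

82.5


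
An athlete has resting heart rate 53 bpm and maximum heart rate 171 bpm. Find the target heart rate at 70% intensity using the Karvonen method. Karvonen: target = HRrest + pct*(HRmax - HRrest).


Target = HRrest + pct*(HRmax - HRrest)
Heart rate reserve = HRmax - HRrest = 171 - 53 = 118 bpm
Fraction = 70% = 0.7
Target = 53 + 0.7 * 118
Target = 53 + 82.6 = 135.6 bpm

135.6 bpm


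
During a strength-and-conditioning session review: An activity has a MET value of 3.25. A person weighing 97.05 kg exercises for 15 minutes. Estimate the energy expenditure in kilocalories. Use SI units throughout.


kcal = MET * mass * time_hr
Convert time: 15 min = 0.25 hr
kcal = 3.25 * 97.05 * 0.25
kcal = 78.8531 kcal

78.8531 kcal


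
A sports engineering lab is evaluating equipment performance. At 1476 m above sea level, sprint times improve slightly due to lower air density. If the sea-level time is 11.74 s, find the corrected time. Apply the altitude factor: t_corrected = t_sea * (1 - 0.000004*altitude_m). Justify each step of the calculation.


Correction factor = 1 - 0.000004 * 1476 = 0.994096
t_corrected = t_sea * factor = 11.74 * 0.994096
t_corrected = 11.6707 s

11.6707 s


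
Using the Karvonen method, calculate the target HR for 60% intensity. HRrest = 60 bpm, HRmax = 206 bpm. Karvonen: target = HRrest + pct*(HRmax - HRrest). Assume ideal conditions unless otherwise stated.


Target = HRrest + pct*(HRmax - HRrest)
Heart rate reserve = HRmax - HRrest = 206 - 60 = 146 bpm
Fraction = 60% = 0.6
Target = 60 + 0.6 * 146
Target = 60 + 87.6 = 147.6 bpm

147.6 bpm


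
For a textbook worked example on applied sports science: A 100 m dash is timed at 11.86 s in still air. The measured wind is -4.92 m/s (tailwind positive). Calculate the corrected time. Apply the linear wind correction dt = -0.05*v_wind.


dt = -0.05 * v_wind = -0.05 * -4.92 = 0.246 s
t_corrected = t_still + dt = 11.86 + (0.246)
t_corrected = 12.106 s

12.106 s


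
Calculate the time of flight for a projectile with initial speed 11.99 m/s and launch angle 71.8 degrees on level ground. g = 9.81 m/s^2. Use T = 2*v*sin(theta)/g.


T = 2*v*sin(theta)/g
sin(theta) = sin(71.8 deg) = 0.95
T = 2*11.99*0.95 / 9.81
T = 22.7803 / 9.81 = 2.3222 s

2.3222 s


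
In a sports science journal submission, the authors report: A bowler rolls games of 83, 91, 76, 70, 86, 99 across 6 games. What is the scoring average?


Average = sum / n
Sum = 505
Average = 505 / 6 = 84.1667

84.1667


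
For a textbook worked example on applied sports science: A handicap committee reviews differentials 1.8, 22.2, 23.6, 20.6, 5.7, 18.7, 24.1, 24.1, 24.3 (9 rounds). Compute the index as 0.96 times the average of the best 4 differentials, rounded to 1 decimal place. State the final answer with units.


All differentials: 1.8, 22.2, 23.6, 20.6, 5.7, 18.7, 24.1, 24.1, 24.3
Sorted: 1.8, 5.7, 18.7, 20.6, 22.2, 23.6, 24.1, 24.1, 24.3
Best 4: 1.8, 5.7, 18.7, 20.6
Average of best = 46.8 / 4 = 11.7
Raw index = 11.7 * 0.96 = 11.232
Handicap index = round(11.232, 1) = 11.2

11.2


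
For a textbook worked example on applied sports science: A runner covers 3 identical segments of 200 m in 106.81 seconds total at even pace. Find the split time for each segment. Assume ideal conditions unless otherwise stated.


Split time = total_time / n_laps = 106.81 / 3
Split time = 35.6033 s per lap

35.6033 s


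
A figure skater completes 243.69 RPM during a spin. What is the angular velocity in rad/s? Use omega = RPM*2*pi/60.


omega = RPM * 2 * pi / 60
omega = 243.69 * 2 * 3.14159 / 60
omega = 1531.1494 / 60 = 25.5192 rad/s

25.5192 rad/s


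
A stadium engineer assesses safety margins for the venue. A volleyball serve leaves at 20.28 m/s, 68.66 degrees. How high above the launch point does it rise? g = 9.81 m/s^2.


H = (v*sin(theta))^2 / (2*g)
vy = v*sin(theta) = 20.28 * sin(68.66 deg) = 18.8896 m/s
H = vy^2 / (2*g) = 356.8151 / (2*9.81)
H = 356.8151 / 19.62 = 18.1863 m

18.1863 m


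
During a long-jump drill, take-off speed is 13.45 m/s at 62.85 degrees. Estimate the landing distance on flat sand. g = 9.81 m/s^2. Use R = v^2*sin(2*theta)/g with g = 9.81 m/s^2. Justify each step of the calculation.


R = v^2 * sin(2*theta) / g
Convert angle to radians: theta = 62.85 deg = 1.0969 rad
sin(2*theta) = sin(2.1939) = 0.8121
R = 13.45^2 * 0.8121 / 9.81
R = 180.9025 * 0.8121 / 9.81 = 14.9753 m

14.9753 m


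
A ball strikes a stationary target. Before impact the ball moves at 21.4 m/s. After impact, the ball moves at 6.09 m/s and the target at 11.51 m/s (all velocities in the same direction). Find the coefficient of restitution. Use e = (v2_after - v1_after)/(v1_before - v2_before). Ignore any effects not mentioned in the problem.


e = (v2_after - v1_after) / (v1_before - v2_before)
Numerator = 11.51 - 6.09 = 5.42
Denominator = 21.4 - 0 = 21.4
e = 5.42 / 21.4 = 0.2533

0.2533


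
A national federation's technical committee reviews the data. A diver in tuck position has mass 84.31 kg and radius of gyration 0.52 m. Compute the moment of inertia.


I = m * k^2
I = 84.31 * 0.52^2
I = 84.31 * 0.2704 = 22.7974 kg*m^2

22.7974 kg*m^2


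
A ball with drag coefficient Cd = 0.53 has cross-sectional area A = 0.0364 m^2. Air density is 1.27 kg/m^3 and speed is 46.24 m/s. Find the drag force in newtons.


Fd = 0.5 * Cd * rho * A * v^2
Fd = 0.5 * 0.53 * 1.27 * 0.0364 * 46.24^2
v^2 = 2138.1376
Fd = 0.5 * 0.53 * 1.27 * 0.0364 * 2138.1376 = 26.1931 N

26.1931 N


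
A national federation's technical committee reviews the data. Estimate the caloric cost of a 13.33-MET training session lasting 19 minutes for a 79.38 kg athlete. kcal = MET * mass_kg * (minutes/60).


kcal = MET * mass * time_hr
Convert time: 19 min = 0.3167 hr
kcal = 13.33 * 79.38 * 0.3167
kcal = 335.0762 kcal

335.0762 kcal


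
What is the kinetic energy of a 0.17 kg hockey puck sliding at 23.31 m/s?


KE = 0.5 * m * v^2
KE = 0.5 * 0.17 * 23.31^2
KE = 0.5 * 0.17 * 543.3561 = 46.1853 J

46.1853 J


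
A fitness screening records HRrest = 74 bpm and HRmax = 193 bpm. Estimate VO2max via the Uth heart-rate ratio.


VO2max = 15.3 * HRmax / HRrest
VO2max = 15.3 * 193 / 74
VO2max = 2952.9 / 74 = 39.9041 mL/kg/min

39.9041 mL/kg/min


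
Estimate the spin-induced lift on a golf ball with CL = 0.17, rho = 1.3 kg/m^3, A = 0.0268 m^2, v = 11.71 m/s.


FM = 0.5 * CL * rho * A * v^2
FM = 0.5 * 0.17 * 1.3 * 0.0268 * 11.71^2
v^2 = 137.1241
FM = 0.5 * 0.17 * 1.3 * 0.0268 * 137.1241 = 0.4061 N

0.4061 N


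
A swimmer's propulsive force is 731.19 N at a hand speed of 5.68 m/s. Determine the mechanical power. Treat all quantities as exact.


P = F * v
P = 731.19 * 5.68
P = 4153.1592 W

4153.1592 W


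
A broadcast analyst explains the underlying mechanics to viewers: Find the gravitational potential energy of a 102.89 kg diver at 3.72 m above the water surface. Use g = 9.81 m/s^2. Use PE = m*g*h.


PE = m * g * h
PE = 102.89 * 9.81 * 3.72
PE = 1009.3509 * 3.72 = 3754.7853 J

3754.7853 J


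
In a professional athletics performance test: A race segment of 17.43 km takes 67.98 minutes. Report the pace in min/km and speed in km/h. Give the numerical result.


Pace = time / distance = 67.98 min / 17.43 km = 3.9002 min/km
Speed = distance / time_in_hours = 17.43 / 1.133 hr
Speed = 15.3839 km/h

3.9002 min/km, 15.3839 km/h
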